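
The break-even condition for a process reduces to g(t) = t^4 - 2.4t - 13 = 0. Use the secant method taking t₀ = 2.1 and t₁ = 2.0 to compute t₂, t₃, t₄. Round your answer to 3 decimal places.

g(2.1) = 1.40810, g(2.0) = -1.80000
t₂ = 2.00000 − (-1.80000)·(2.00000 − 2.10000) / (-1.80000 − 1.40810) = 2.00000 − (0.18000)/(-3.20810) = 2.05611
g(2.05611) = -0.06223
t₃ = 2.05611 − (-0.06223)·(2.05611 − 2.00000) / (-0.06223 − (-1.80000)) = 2.05611 − (-0.00349)/(1.73777) = 2.05812
g(2.05812) = 0.00291
t₄ = 2.05812 − 0.00291·(2.05812 − 2.05611) / (0.00291 − (-0.06223)) = 2.05812 − (0.00001)/(0.06514) = 2.05803

2.056, 2.058, 2.058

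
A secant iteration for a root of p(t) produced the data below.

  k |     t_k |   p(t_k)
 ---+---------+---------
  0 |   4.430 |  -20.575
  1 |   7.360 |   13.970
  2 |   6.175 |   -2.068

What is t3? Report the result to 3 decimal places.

6.328

t3 = 6.175 − (-2.068)·(6.175 − 7.360) / (-2.068 − 13.970)
   = 6.175 − (2.45058)/(-16.03800) = 6.32780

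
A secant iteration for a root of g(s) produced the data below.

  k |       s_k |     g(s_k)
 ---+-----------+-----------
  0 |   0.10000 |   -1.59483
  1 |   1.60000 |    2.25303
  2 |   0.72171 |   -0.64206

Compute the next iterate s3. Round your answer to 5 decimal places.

s3 = 0.72171 − (-0.64206)·(0.72171 − 1.60000) / (-0.64206 − 2.25303)
   = 0.72171 − (0.5639149)/(-2.8950900) = 0.9164932

0.91649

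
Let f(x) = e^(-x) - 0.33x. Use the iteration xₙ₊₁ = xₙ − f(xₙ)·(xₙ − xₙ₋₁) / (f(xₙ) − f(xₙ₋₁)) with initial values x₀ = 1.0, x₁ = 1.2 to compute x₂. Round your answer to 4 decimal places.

f(1.0) = 0.037879, f(1.2) = -0.094806
x₂ = 1.200000 − (-0.094806)·(1.200000 − 1.000000) / (-0.094806 − 0.037879) = 1.200000 − (-0.018961)/(-0.132685) = 1.057097

1.0571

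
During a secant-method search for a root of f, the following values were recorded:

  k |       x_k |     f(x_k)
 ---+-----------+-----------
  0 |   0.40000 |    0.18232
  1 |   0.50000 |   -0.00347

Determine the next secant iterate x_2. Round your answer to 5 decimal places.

x_2 = 0.50000 − (-0.00347)·(0.50000 − 0.40000) / (-0.00347 − 0.18232)
   = 0.50000 − (-0.0003470)/(-0.1857900) = 0.4981323

0.49813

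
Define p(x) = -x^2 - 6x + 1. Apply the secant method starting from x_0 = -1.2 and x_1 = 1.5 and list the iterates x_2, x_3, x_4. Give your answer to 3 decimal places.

-0.127, 0.110, 0.165

p(-1.2) = 6.76000, p(1.5) = -10.25000
x_2 = 1.50000 − (-10.25000)·(1.50000 − (-1.20000)) / (-10.25000 − 6.76000) = 1.50000 − (-27.67500)/(-17.01000) = -0.12698
p(-0.12698) = 1.74578
x_3 = -0.12698 − 1.74578·(-0.12698 − 1.50000) / (1.74578 − (-10.25000)) = -0.12698 − (-2.84036)/(11.99578) = 0.10980
p(0.10980) = 0.32917
x_4 = 0.10980 − 0.32917·(0.10980 − (-0.12698)) / (0.32917 − 1.74578) = 0.10980 − (0.07794)/(-1.41661) = 0.16482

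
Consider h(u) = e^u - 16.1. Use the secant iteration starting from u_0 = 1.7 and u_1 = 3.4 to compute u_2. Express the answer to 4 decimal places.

2.4376

h(1.7) = -10.626053, h(3.4) = 13.864100
u_2 = 3.400000 − 13.864100·(3.400000 − 1.700000) / (13.864100 − (-10.626053)) = 3.400000 − (23.568970)/(24.490153) = 2.437614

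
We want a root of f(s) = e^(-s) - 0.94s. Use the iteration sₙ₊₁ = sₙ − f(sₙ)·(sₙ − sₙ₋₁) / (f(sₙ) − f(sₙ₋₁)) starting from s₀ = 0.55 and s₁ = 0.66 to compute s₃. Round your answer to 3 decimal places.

0.590

f(0.55) = 0.05995, f(0.66) = -0.10355
s₂ = 0.66000 − (-0.10355)·(0.66000 − 0.55000) / (-0.10355 − 0.05995) = 0.66000 − (-0.01139)/(-0.16350) = 0.59033
f(0.59033) = -0.00077
s₃ = 0.59033 − (-0.00077)·(0.59033 − 0.66000) / (-0.00077 − (-0.10355)) = 0.59033 − (0.00005)/(0.10278) = 0.58981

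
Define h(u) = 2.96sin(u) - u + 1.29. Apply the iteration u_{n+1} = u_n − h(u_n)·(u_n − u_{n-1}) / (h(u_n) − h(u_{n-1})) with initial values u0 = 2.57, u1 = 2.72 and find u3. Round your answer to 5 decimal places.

h(2.57) = 0.3212778, h(2.72) = -0.2187261
u2 = 2.7200000 − (-0.2187261)·(2.7200000 − 2.5700000) / (-0.2187261 − 0.3212778) = 2.7200000 − (-0.0328089)/(-0.5400038) = 2.6592432
h(2.6592432) = 0.0037879
u3 = 2.6592432 − 0.0037879·(2.6592432 − 2.7200000) / (0.0037879 − (-0.2187261)) = 2.6592432 − (-0.0002301)/(0.2225140) = 2.6602775

2.66028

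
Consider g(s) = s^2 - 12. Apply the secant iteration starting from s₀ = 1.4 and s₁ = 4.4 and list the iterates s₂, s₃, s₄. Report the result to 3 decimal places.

3.131, 3.423, 3.466

g(1.4) = -10.04000, g(4.4) = 7.36000
s₂ = 4.40000 − 7.36000·(4.40000 − 1.40000) / (7.36000 − (-10.04000)) = 4.40000 − (22.08000)/(17.40000) = 3.13103
g(3.13103) = -2.19662
s₃ = 3.13103 − (-2.19662)·(3.13103 − 4.40000) / (-2.19662 − 7.36000) = 3.13103 − (2.78744)/(-9.55662) = 3.42271
g(3.42271) = -0.28505
s₄ = 3.42271 − (-0.28505)·(3.42271 − 3.13103) / (-0.28505 − (-2.19662)) = 3.42271 − (-0.08314)/(1.91157) = 3.46621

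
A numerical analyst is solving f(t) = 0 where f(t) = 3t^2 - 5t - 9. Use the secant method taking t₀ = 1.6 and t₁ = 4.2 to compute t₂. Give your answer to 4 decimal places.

2.3516

f(1.6) = -9.320000, f(4.2) = 22.920000
t₂ = 4.200000 − 22.920000·(4.200000 − 1.600000) / (22.920000 − (-9.320000)) = 4.200000 − (59.592000)/(32.240000) = 2.351613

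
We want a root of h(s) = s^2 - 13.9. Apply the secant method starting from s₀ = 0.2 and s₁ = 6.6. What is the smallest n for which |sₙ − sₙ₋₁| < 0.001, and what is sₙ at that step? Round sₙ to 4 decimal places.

h(0.2) = -13.860000, h(6.6) = 29.660000
s₂ = 6.600000 − 29.660000·(6.400000)/(43.520000) = 2.238235;  |Δ| = 4.361765
h(2.238235) = -8.890303
s₃ = 2.238235 − (-8.890303)·(-4.361765)/(-38.550303) = 3.244126;  |Δ| = 1.005891
h(3.244126) = -3.375644
s₄ = 3.244126 − (-3.375644)·(1.005891)/(5.514659) = 3.859854;  |Δ| = 0.615728
h(3.859854) = 0.998476
s₅ = 3.859854 − 0.998476·(0.615728)/(4.374120) = 3.719303;  |Δ| = 0.140552
h(3.719303) = -0.066787
s₆ = 3.719303 − (-0.066787)·(-0.140552)/(-1.065263) = 3.728115;  |Δ| = 0.008812
h(3.728115) = -0.001161
s₇ = 3.728115 − (-0.001161)·(0.008812)/(0.065626) = 3.728271;  |Δ| = 0.000156
|s₇ − s₆| = 0.000156 < 0.001

n = 7, sₙ = 3.7283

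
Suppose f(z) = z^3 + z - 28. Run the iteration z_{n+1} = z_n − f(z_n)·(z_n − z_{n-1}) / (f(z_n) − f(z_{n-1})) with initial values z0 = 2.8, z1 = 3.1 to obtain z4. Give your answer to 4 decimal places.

2.9269

f(2.8) = -3.248000, f(3.1) = 4.891000
z2 = 3.100000 − 4.891000·(3.100000 − 2.800000) / (4.891000 − (-3.248000)) = 3.100000 − (1.467300)/(8.139000) = 2.919720
f(2.919720) = -0.190357
z3 = 2.919720 − (-0.190357)·(2.919720 − 3.100000) / (-0.190357 − 4.891000) = 2.919720 − (0.034318)/(-5.081357) = 2.926473
f(2.926473) = -0.010484
z4 = 2.926473 − (-0.010484)·(2.926473 − 2.919720) / (-0.010484 − (-0.190357)) = 2.926473 − (-0.000071)/(0.179873) = 2.926867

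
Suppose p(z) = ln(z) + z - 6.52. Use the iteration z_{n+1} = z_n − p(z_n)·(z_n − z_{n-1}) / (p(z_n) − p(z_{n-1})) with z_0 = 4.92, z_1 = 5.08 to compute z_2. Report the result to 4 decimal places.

4.9256

p(4.92) = -0.006691, p(5.08) = 0.185311
z_2 = 5.080000 − 0.185311·(5.080000 − 4.920000) / (0.185311 − (-0.006691)) = 5.080000 − (0.029650)/(0.192003) = 4.925576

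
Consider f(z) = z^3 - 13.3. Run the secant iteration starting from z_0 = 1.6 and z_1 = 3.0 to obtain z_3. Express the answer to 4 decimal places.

2.3206

f(1.6) = -9.204000, f(3.0) = 13.700000
z_2 = 3.000000 − 13.700000·(3.000000 − 1.600000) / (13.700000 − (-9.204000)) = 3.000000 − (19.180000)/(22.904000) = 2.162592
f(2.162592) = -3.185985
z_3 = 2.162592 − (-3.185985)·(2.162592 − 3.000000) / (-3.185985 − 13.700000) = 2.162592 − (2.667970)/(-16.885985) = 2.320591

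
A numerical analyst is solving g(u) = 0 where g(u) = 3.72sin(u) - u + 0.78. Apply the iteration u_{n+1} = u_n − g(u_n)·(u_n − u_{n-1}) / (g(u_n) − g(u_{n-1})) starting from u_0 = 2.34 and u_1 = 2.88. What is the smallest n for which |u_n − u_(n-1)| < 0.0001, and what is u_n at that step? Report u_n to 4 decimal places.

n = 5, u_n = 2.6232

g(2.34) = 1.112689, g(2.88) = -1.137936
u_2 = 2.880000 − (-1.137936)·(0.540000)/(-2.250625) = 2.606971;  |Δ| = 0.273029
g(2.606971) = 0.068426
u_3 = 2.606971 − 0.068426·(-0.273029)/(1.206362) = 2.622458;  |Δ| = 0.015486
g(2.622458) = 0.003143
u_4 = 2.622458 − 0.003143·(0.015486)/(-0.065283) = 2.623203;  |Δ| = 0.000746
g(2.623203) = -0.000011
u_5 = 2.623203 − (-0.000011)·(0.000746)/(-0.003155) = 2.623201;  |Δ| = 0.000003
|u_5 − u_4| = 0.000003 < 0.0001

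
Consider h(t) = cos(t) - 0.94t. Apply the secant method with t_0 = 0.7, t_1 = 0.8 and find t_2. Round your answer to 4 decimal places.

0.7659

h(0.7) = 0.106842, h(0.8) = -0.055293
t_2 = 0.800000 − (-0.055293)·(0.800000 − 0.700000) / (-0.055293 − 0.106842) = 0.800000 − (-0.005529)/(-0.162135) = 0.765897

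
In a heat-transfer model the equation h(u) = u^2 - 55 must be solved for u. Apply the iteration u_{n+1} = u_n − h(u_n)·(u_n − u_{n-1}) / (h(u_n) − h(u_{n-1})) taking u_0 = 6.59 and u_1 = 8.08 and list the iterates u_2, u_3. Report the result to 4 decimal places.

h(6.59) = -11.571900, h(8.08) = 10.286400
u_2 = 8.080000 − 10.286400·(8.080000 − 6.590000) / (10.286400 − (-11.571900)) = 8.080000 − (15.326736)/(21.858300) = 7.378814
h(7.378814) = -0.553105
u_3 = 7.378814 − (-0.553105)·(7.378814 − 8.080000) / (-0.553105 − 10.286400) = 7.378814 − (0.387830)/(-10.839505) = 7.414593

7.3788, 7.4146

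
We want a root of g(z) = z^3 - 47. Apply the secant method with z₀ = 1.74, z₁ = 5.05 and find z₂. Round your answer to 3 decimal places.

2.858

g(1.74) = -41.73198, g(5.05) = 81.78762
z₂ = 5.05000 − 81.78762·(5.05000 − 1.74000) / (81.78762 − (-41.73198)) = 5.05000 − (270.71704)/(123.51960) = 2.85831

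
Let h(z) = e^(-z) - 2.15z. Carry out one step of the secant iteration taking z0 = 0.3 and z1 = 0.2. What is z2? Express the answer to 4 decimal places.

0.3327

h(0.3) = 0.095818, h(0.2) = 0.388731
z2 = 0.200000 − 0.388731·(0.200000 − 0.300000) / (0.388731 − 0.095818) = 0.200000 − (-0.038873)/(0.292913) = 0.332712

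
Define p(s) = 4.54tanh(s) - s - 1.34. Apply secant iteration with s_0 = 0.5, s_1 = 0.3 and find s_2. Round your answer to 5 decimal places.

p(0.5) = 0.2580119, p(0.3) = -0.3174407
s_2 = 0.3000000 − (-0.3174407)·(0.3000000 − 0.5000000) / (-0.3174407 − 0.2580119) = 0.3000000 − (0.0634881)/(-0.5754526) = 0.4103273

0.41033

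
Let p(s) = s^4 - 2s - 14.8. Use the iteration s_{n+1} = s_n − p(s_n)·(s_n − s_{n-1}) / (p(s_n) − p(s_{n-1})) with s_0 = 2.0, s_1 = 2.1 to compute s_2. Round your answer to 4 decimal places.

p(2.0) = -2.800000, p(2.1) = 0.448100
s_2 = 2.100000 − 0.448100·(2.100000 − 2.000000) / (0.448100 − (-2.800000)) = 2.100000 − (0.044810)/(3.248100) = 2.086204

2.0862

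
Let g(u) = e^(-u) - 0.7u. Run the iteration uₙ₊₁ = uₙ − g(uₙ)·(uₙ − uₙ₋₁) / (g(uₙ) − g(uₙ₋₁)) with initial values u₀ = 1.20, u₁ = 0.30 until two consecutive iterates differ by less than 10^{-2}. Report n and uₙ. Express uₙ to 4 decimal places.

g(1.20) = -0.538806, g(0.30) = 0.530818
u₂ = 0.300000 − 0.530818·(-0.900000)/(1.069624) = 0.746640;  |Δ| = 0.446640
g(0.746640) = -0.048691
u₃ = 0.746640 − (-0.048691)·(0.446640)/(-0.579509) = 0.709112;  |Δ| = 0.037527
g(0.709112) = -0.004298
u₄ = 0.709112 − (-0.004298)·(-0.037527)/(0.044393) = 0.705479;  |Δ| = 0.003633
|u₄ − u₃| = 0.003633 < 10^{-2}

n = 4, uₙ = 0.7055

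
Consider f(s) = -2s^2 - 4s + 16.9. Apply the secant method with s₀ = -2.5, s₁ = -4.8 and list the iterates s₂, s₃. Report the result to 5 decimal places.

-3.85849, -4.05058

f(-2.5) = 14.4000000, f(-4.8) = -9.9800000
s₂ = -4.8000000 − (-9.9800000)·(-4.8000000 − (-2.5000000)) / (-9.9800000 − 14.4000000) = -4.8000000 − (22.9540000)/(-24.3800000) = -3.8584906
f(-3.8584906) = 2.5580634
s₃ = -3.8584906 − 2.5580634·(-3.8584906 − (-4.8000000)) / (2.5580634 − (-9.9800000)) = -3.8584906 − (2.4084408)/(12.5380634) = -4.0505809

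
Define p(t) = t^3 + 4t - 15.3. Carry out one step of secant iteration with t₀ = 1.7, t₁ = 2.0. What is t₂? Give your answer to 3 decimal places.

p(1.7) = -3.58700, p(2.0) = 0.70000
t₂ = 2.00000 − 0.70000·(2.00000 − 1.70000) / (0.70000 − (-3.58700)) = 2.00000 − (0.21000)/(4.28700) = 1.95101

1.951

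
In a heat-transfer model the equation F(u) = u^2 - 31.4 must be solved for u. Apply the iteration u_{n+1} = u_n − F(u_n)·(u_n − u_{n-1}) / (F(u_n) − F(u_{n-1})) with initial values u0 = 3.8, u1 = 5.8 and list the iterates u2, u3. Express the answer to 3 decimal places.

F(3.8) = -16.96000, F(5.8) = 2.24000
u2 = 5.80000 − 2.24000·(5.80000 − 3.80000) / (2.24000 − (-16.96000)) = 5.80000 − (4.48000)/(19.20000) = 5.56667
F(5.56667) = -0.41222
u3 = 5.56667 − (-0.41222)·(5.56667 − 5.80000) / (-0.41222 − 2.24000) = 5.56667 − (0.09619)/(-2.65222) = 5.60293

5.567, 5.603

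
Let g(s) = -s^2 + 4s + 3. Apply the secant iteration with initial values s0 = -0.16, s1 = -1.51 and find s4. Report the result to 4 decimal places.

g(-0.16) = 2.334400, g(-1.51) = -5.320100
s2 = -1.510000 − (-5.320100)·(-1.510000 − (-0.160000)) / (-5.320100 − 2.334400) = -1.510000 − (7.182135)/(-7.654500) = -0.571711
g(-0.571711) = 0.386304
s3 = -0.571711 − 0.386304·(-0.571711 − (-1.510000)) / (0.386304 − (-5.320100)) = -0.571711 − (0.362465)/(5.706404) = -0.635230
g(-0.635230) = 0.055564
s4 = -0.635230 − 0.055564·(-0.635230 − (-0.571711)) / (0.055564 − 0.386304) = -0.635230 − (-0.003529)/(-0.330739) = -0.645901

-0.6459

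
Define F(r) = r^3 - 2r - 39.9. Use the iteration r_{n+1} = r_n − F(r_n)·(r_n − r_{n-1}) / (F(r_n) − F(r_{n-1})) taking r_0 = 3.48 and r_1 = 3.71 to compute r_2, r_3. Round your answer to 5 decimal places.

3.60820, 3.61189

F(3.48) = -4.7158080, F(3.71) = 3.7448110
r_2 = 3.7100000 − 3.7448110·(3.7100000 − 3.4800000) / (3.7448110 − (-4.7158080)) = 3.7100000 − (0.8613065)/(8.4606190) = 3.6081982
F(3.6081982) = -0.1409252
r_3 = 3.6081982 − (-0.1409252)·(3.6081982 − 3.7100000) / (-0.1409252 − 3.7448110) = 3.6081982 − (0.0143464)/(-3.8857362) = 3.6118902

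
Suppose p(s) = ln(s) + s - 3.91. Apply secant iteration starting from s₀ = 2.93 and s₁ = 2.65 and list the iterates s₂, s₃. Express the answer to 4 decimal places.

2.8601, 2.8594

p(2.93) = 0.095002, p(2.65) = -0.285440
s₂ = 2.650000 − (-0.285440)·(2.650000 − 2.930000) / (-0.285440 − 0.095002) = 2.650000 − (0.079923)/(-0.380443) = 2.860080
p(2.860080) = 0.000929
s₃ = 2.860080 − 0.000929·(2.860080 − 2.650000) / (0.000929 − (-0.285440)) = 2.860080 − (0.000195)/(0.286370) = 2.859398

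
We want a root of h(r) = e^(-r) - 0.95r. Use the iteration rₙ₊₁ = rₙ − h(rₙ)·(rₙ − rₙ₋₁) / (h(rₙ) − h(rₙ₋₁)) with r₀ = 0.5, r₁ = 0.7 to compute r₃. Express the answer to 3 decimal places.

0.586

h(0.5) = 0.13153, h(0.7) = -0.16841
r₂ = 0.70000 − (-0.16841)·(0.70000 − 0.50000) / (-0.16841 − 0.13153) = 0.70000 − (-0.03368)/(-0.29995) = 0.58770
h(0.58770) = -0.00272
r₃ = 0.58770 − (-0.00272)·(0.58770 − 0.70000) / (-0.00272 − (-0.16841)) = 0.58770 − (0.00030)/(0.16570) = 0.58586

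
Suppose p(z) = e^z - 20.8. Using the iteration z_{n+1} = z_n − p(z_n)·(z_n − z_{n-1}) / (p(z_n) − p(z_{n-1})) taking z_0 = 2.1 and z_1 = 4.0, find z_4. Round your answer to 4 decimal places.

3.0760

p(2.1) = -12.633830, p(4.0) = 33.798150
z_2 = 4.000000 − 33.798150·(4.000000 − 2.100000) / (33.798150 − (-12.633830)) = 4.000000 − (64.216485)/(46.431980) = 2.616977
p(2.616977) = -7.105733
z_3 = 2.616977 − (-7.105733)·(2.616977 − 4.000000) / (-7.105733 − 33.798150) = 2.616977 − (9.827391)/(-40.903883) = 2.857233
p(2.857233) = -3.386723
z_4 = 2.857233 − (-3.386723)·(2.857233 − 2.616977) / (-3.386723 − (-7.105733)) = 2.857233 − (-0.813680)/(3.719010) = 3.076022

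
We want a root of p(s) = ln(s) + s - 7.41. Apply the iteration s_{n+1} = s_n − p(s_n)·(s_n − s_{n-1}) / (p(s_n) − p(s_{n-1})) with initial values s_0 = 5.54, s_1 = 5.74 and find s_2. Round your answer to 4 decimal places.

5.6742

p(5.54) = -0.158005, p(5.74) = 0.077459
s_2 = 5.740000 − 0.077459·(5.740000 − 5.540000) / (0.077459 − (-0.158005)) = 5.740000 − (0.015492)/(0.235465) = 5.674207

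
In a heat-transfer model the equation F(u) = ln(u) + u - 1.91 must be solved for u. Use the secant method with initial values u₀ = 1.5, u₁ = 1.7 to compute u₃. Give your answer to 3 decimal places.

1.503

F(1.5) = -0.00453, F(1.7) = 0.32063
u₂ = 1.70000 − 0.32063·(1.70000 − 1.50000) / (0.32063 − (-0.00453)) = 1.70000 − (0.06413)/(0.32516) = 1.50279
F(1.50279) = 0.00011
u₃ = 1.50279 − 0.00011·(1.50279 − 1.70000) / (0.00011 − 0.32063) = 1.50279 − (-0.00002)/(-0.32052) = 1.50272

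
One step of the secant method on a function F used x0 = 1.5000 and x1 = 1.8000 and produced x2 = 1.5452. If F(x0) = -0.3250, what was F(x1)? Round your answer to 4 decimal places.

The secant line through (1.5000, -0.3250) and (1.8000, F(x1)) crosses zero at x2 = 1.5452.
So (1.5000, -0.3250), (1.8000, F(x1)), (1.5452, 0) are collinear:
F(x1) = -0.3250 · (1.8000 − 1.5452) / (1.5000 − 1.5452) = -0.3250 · (0.254800)/(-0.045200) = 1.832080

1.8321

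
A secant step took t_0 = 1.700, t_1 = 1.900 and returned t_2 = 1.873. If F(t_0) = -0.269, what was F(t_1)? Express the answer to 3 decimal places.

0.042

The secant line through (1.700, -0.269) and (1.900, F(t_1)) crosses zero at t_2 = 1.873.
So (1.700, -0.269), (1.900, F(t_1)), (1.873, 0) are collinear:
F(t_1) = -0.269 · (1.900 − 1.873) / (1.700 − 1.873) = -0.269 · (0.02700)/(-0.17300) = 0.04198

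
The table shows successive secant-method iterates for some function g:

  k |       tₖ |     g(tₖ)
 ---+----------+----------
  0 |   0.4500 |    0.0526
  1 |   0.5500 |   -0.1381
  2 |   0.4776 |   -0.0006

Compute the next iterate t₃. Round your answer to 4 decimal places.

0.4773

t₃ = 0.4776 − (-0.0006)·(0.4776 − 0.5500) / (-0.0006 − (-0.1381))
   = 0.4776 − (0.000043)/(0.137500) = 0.477284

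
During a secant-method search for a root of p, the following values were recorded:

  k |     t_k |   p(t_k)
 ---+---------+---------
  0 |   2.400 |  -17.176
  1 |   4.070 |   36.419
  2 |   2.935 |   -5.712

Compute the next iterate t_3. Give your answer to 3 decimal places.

t_3 = 2.935 − (-5.712)·(2.935 − 4.070) / (-5.712 − 36.419)
   = 2.935 − (6.48312)/(-42.13100) = 3.08888

3.089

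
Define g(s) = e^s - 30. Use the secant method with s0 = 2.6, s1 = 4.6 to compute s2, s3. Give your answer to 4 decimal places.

g(2.6) = -16.536262, g(4.6) = 69.484316
s2 = 4.600000 − 69.484316·(4.600000 − 2.600000) / (69.484316 − (-16.536262)) = 4.600000 − (138.968631)/(86.020578) = 2.984472
g(2.984472) = -10.223938
s3 = 2.984472 − (-10.223938)·(2.984472 − 4.600000) / (-10.223938 − 69.484316) = 2.984472 − (16.517055)/(-79.708253) = 3.191691

2.9845, 3.1917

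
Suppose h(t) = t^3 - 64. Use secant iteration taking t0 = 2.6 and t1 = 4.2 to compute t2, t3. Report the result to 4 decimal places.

3.9144, 3.9958

h(2.6) = -46.424000, h(4.2) = 10.088000
t2 = 4.200000 − 10.088000·(4.200000 − 2.600000) / (10.088000 − (-46.424000)) = 4.200000 − (16.140800)/(56.512000) = 3.914383
h(3.914383) = -4.022290
t3 = 3.914383 − (-4.022290)·(3.914383 − 4.200000) / (-4.022290 − 10.088000) = 3.914383 − (1.148835)/(-14.110290) = 3.995801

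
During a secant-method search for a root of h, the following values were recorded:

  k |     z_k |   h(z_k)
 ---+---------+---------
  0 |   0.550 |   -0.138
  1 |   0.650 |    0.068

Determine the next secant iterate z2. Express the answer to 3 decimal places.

0.617

z2 = 0.650 − 0.068·(0.650 − 0.550) / (0.068 − (-0.138))
   = 0.650 − (0.00680)/(0.20600) = 0.61699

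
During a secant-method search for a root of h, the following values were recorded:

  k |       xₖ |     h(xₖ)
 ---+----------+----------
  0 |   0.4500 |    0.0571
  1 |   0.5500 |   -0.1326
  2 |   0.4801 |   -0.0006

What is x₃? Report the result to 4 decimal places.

x₃ = 0.4801 − (-0.0006)·(0.4801 − 0.5500) / (-0.0006 − (-0.1326))
   = 0.4801 − (0.000042)/(0.132000) = 0.479782

0.4798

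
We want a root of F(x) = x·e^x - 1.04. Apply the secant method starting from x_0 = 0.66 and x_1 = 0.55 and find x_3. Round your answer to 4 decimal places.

0.5815

F(0.66) = 0.236963, F(0.55) = -0.086711
x_2 = 0.550000 − (-0.086711)·(0.550000 − 0.660000) / (-0.086711 − 0.236963) = 0.550000 − (0.009538)/(-0.323674) = 0.579469
F(0.579469) = -0.005597
x_3 = 0.579469 − (-0.005597)·(0.579469 − 0.550000) / (-0.005597 − (-0.086711)) = 0.579469 − (-0.000165)/(0.081114) = 0.581502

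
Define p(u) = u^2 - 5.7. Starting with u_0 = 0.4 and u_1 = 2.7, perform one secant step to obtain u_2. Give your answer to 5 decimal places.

p(0.4) = -5.5400000, p(2.7) = 1.5900000
u_2 = 2.7000000 − 1.5900000·(2.7000000 − 0.4000000) / (1.5900000 − (-5.5400000)) = 2.7000000 − (3.6570000)/(7.1300000) = 2.1870968

2.18710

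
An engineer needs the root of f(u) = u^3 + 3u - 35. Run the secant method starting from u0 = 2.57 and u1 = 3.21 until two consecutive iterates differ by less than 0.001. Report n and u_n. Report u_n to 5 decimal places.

n = 5, u_n = 2.96633

f(2.57) = -10.3154070, f(3.21) = 7.7061610
u2 = 3.2100000 − 7.7061610·(0.6400000)/(18.0215680) = 2.9363311;  |Δ| = 0.2736689
f(2.9363311) = -0.8738421
u3 = 2.9363311 − (-0.8738421)·(-0.2736689)/(-8.5800031) = 2.9642033;  |Δ| = 0.0278722
f(2.9642033) = -0.0624153
u4 = 2.9642033 − (-0.0624153)·(0.0278722)/(0.8114268) = 2.9663472;  |Δ| = 0.0021439
f(2.9663472) = 0.0005706
u5 = 2.9663472 − 0.0005706·(0.0021439)/(0.0629859) = 2.9663278;  |Δ| = 0.0000194
|u5 − u4| = 0.0000194 < 0.001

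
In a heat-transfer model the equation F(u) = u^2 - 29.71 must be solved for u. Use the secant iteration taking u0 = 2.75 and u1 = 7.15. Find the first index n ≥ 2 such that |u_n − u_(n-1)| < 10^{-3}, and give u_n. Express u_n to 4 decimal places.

n = 6, u_n = 5.4507

F(2.75) = -22.147500, F(7.15) = 21.412500
u2 = 7.150000 − 21.412500·(4.400000)/(43.560000) = 4.987121;  |Δ| = 2.162879
F(4.987121) = -4.838622
u3 = 4.987121 − (-4.838622)·(-2.162879)/(-26.251122) = 5.385784;  |Δ| = 0.398663
F(5.385784) = -0.703328
u4 = 5.385784 − (-0.703328)·(0.398663)/(4.135294) = 5.453589;  |Δ| = 0.067804
F(5.453589) = 0.031628
u5 = 5.453589 − 0.031628·(0.067804)/(0.734956) = 5.450671;  |Δ| = 0.002918
F(5.450671) = -0.000189
u6 = 5.450671 − (-0.000189)·(-0.002918)/(-0.031818) = 5.450688;  |Δ| = 0.000017
|u6 − u5| = 0.000017 < 10^{-3}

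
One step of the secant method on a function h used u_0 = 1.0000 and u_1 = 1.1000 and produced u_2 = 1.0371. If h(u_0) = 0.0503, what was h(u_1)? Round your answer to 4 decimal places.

-0.0853

The secant line through (1.0000, 0.0503) and (1.1000, h(u_1)) crosses zero at u_2 = 1.0371.
So (1.0000, 0.0503), (1.1000, h(u_1)), (1.0371, 0) are collinear:
h(u_1) = 0.0503 · (1.1000 − 1.0371) / (1.0000 − 1.0371) = 0.0503 · (0.062900)/(-0.037100) = -0.085280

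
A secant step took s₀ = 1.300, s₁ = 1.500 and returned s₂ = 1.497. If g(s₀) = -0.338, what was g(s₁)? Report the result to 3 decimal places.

0.005

The secant line through (1.300, -0.338) and (1.500, g(s₁)) crosses zero at s₂ = 1.497.
So (1.300, -0.338), (1.500, g(s₁)), (1.497, 0) are collinear:
g(s₁) = -0.338 · (1.500 − 1.497) / (1.300 − 1.497) = -0.338 · (0.00300)/(-0.19700) = 0.00515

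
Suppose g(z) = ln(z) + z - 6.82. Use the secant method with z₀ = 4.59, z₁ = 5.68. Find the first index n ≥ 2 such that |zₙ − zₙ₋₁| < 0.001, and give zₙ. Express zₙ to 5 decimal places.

n = 4, zₙ = 5.17597

g(4.59) = -0.7061200, g(5.68) = 0.5969512
z₂ = 5.6800000 − 0.5969512·(1.0900000)/(1.3030712) = 5.1806590;  |Δ| = 0.4993410
g(5.1806590) = 0.0055913
z₃ = 5.1806590 − 0.0055913·(-0.4993410)/(-0.5913599) = 5.1759378;  |Δ| = 0.0047213
g(5.1759378) = -0.0000417
z₄ = 5.1759378 − (-0.0000417)·(-0.0047213)/(-0.0056330) = 5.1759727;  |Δ| = 0.0000350
|z₄ − z₃| = 0.0000350 < 0.001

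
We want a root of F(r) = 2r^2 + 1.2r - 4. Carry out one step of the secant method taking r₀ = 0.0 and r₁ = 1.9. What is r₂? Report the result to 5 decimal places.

0.80000

F(0.0) = -4.0000000, F(1.9) = 5.5000000
r₂ = 1.9000000 − 5.5000000·(1.9000000 − 0.0000000) / (5.5000000 − (-4.0000000)) = 1.9000000 − (10.4500000)/(9.5000000) = 0.8000000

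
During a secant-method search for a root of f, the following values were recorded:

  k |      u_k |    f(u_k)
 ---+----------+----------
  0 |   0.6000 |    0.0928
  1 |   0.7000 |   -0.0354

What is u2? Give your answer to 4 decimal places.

u2 = 0.7000 − (-0.0354)·(0.7000 − 0.6000) / (-0.0354 − 0.0928)
   = 0.7000 − (-0.003540)/(-0.128200) = 0.672387

0.6724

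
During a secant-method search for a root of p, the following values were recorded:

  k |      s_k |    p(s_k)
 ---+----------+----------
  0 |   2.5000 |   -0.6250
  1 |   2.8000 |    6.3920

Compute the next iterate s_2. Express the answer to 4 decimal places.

s_2 = 2.8000 − 6.3920·(2.8000 − 2.5000) / (6.3920 − (-0.6250))
   = 2.8000 − (1.917600)/(7.017000) = 2.526721

2.5267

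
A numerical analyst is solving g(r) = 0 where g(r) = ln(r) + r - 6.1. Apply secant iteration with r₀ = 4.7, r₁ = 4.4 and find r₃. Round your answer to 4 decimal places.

g(4.7) = 0.147563, g(4.4) = -0.218395
r₂ = 4.400000 − (-0.218395)·(4.400000 − 4.700000) / (-0.218395 − 0.147563) = 4.400000 − (0.065519)/(-0.365958) = 4.579033
g(4.579033) = 0.000521
r₃ = 4.579033 − 0.000521·(4.579033 − 4.400000) / (0.000521 − (-0.218395)) = 4.579033 − (0.000093)/(0.218917) = 4.578607

4.5786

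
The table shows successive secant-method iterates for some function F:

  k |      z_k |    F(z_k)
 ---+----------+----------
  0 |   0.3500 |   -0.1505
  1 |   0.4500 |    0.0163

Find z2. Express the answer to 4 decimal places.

0.4402

z2 = 0.4500 − 0.0163·(0.4500 − 0.3500) / (0.0163 − (-0.1505))
   = 0.4500 − (0.001630)/(0.166800) = 0.440228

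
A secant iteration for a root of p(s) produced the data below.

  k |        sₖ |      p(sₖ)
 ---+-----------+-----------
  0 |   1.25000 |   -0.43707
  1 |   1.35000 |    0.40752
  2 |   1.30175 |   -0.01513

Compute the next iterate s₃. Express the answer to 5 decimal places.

s₃ = 1.30175 − (-0.01513)·(1.30175 − 1.35000) / (-0.01513 − 0.40752)
   = 1.30175 − (0.0007300)/(-0.4226500) = 1.3034773

1.30348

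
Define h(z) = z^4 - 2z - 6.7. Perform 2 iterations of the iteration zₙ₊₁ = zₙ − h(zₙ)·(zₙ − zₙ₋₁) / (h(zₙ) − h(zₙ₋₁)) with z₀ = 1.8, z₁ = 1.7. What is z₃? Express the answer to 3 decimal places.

1.791

h(1.8) = 0.19760, h(1.7) = -1.74790
z₂ = 1.70000 − (-1.74790)·(1.70000 − 1.80000) / (-1.74790 − 0.19760) = 1.70000 − (0.17479)/(-1.94550) = 1.78984
h(1.78984) = -0.01703
z₃ = 1.78984 − (-0.01703)·(1.78984 − 1.70000) / (-0.01703 − (-1.74790)) = 1.78984 − (-0.00153)/(1.73087) = 1.79073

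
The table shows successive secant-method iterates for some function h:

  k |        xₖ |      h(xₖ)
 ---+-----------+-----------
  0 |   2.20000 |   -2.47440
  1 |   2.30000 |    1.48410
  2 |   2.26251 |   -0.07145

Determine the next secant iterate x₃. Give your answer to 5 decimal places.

2.26423

x₃ = 2.26251 − (-0.07145)·(2.26251 − 2.30000) / (-0.07145 − 1.48410)
   = 2.26251 − (0.0026787)/(-1.5555500) = 2.2642320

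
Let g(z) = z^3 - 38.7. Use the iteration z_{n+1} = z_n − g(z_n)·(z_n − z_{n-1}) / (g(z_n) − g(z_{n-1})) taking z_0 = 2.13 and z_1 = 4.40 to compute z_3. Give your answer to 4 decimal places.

3.2823

g(2.13) = -29.036403, g(4.40) = 46.484000
z_2 = 4.400000 − 46.484000·(4.400000 − 2.130000) / (46.484000 − (-29.036403)) = 4.400000 − (105.518680)/(75.520403) = 3.002779
g(3.002779) = -11.624893
z_3 = 3.002779 − (-11.624893)·(3.002779 − 4.400000) / (-11.624893 − 46.484000) = 3.002779 − (16.242542)/(-58.108893) = 3.282298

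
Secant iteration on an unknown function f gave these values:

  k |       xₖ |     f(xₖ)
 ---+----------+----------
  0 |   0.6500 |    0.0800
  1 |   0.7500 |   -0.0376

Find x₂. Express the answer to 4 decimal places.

0.7180

x₂ = 0.7500 − (-0.0376)·(0.7500 − 0.6500) / (-0.0376 − 0.0800)
   = 0.7500 − (-0.003760)/(-0.117600) = 0.718027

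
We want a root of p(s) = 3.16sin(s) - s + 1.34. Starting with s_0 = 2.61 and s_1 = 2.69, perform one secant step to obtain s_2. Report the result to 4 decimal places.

p(2.61) = 0.331826, p(2.69) = 0.029021
s_2 = 2.690000 − 0.029021·(2.690000 − 2.610000) / (0.029021 − 0.331826) = 2.690000 − (0.002322)/(-0.302805) = 2.697667

2.6977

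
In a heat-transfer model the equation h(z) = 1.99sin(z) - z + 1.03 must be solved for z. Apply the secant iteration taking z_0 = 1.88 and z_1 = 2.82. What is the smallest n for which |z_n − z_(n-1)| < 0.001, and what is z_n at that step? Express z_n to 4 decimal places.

h(1.88) = 1.045627, h(2.82) = -1.161005
z_2 = 2.820000 − (-1.161005)·(0.940000)/(-2.206631) = 2.325425;  |Δ| = 0.494575
h(2.325425) = 0.154341
z_3 = 2.325425 − 0.154341·(-0.494575)/(1.315346) = 2.383458;  |Δ| = 0.058033
h(2.383458) = 0.014803
z_4 = 2.383458 − 0.014803·(0.058033)/(-0.139539) = 2.389614;  |Δ| = 0.006156
h(2.389614) = -0.000275
z_5 = 2.389614 − (-0.000275)·(0.006156)/(-0.015078) = 2.389502;  |Δ| = 0.000112
|z_5 − z_4| = 0.000112 < 0.001

n = 5, z_n = 2.3895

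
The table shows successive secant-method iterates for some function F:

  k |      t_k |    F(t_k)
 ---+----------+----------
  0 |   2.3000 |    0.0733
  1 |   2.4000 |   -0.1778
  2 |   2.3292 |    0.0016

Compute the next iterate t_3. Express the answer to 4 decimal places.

t_3 = 2.3292 − 0.0016·(2.3292 − 2.4000) / (0.0016 − (-0.1778))
   = 2.3292 − (-0.000113)/(0.179400) = 2.329831

2.3298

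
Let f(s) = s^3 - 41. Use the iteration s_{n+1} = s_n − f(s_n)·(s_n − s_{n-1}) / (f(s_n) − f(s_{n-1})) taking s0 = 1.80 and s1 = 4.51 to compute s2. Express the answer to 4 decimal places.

f(1.80) = -35.168000, f(4.51) = 50.733851
s2 = 4.510000 − 50.733851·(4.510000 − 1.800000) / (50.733851 − (-35.168000)) = 4.510000 − (137.488736)/(85.901851) = 2.909467

2.9095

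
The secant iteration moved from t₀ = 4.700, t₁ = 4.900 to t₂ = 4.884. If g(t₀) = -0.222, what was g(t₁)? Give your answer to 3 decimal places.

0.019

The secant line through (4.700, -0.222) and (4.900, g(t₁)) crosses zero at t₂ = 4.884.
So (4.700, -0.222), (4.900, g(t₁)), (4.884, 0) are collinear:
g(t₁) = -0.222 · (4.900 − 4.884) / (4.700 − 4.884) = -0.222 · (0.01600)/(-0.18400) = 0.01930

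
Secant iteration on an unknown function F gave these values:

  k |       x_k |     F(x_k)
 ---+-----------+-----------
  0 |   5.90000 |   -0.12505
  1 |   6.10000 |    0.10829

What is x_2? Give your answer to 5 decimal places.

x_2 = 6.10000 − 0.10829·(6.10000 − 5.90000) / (0.10829 − (-0.12505))
   = 6.10000 − (0.0216580)/(0.2333400) = 6.0071827

6.00718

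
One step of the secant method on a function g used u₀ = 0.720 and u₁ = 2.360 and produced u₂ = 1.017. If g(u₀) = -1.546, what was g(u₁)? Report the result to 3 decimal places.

6.991

The secant line through (0.720, -1.546) and (2.360, g(u₁)) crosses zero at u₂ = 1.017.
So (0.720, -1.546), (2.360, g(u₁)), (1.017, 0) are collinear:
g(u₁) = -1.546 · (2.360 − 1.017) / (0.720 − 1.017) = -1.546 · (1.34300)/(-0.29700) = 6.99084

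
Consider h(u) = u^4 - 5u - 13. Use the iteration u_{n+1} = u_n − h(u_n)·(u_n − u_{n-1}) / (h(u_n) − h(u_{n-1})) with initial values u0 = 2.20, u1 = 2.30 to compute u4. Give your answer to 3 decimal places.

h(2.20) = -0.57440, h(2.30) = 3.48410
u2 = 2.30000 − 3.48410·(2.30000 − 2.20000) / (3.48410 − (-0.57440)) = 2.30000 − (0.34841)/(4.05850) = 2.21415
h(2.21415) = -0.03652
u3 = 2.21415 − (-0.03652)·(2.21415 − 2.30000) / (-0.03652 − 3.48410) = 2.21415 − (0.00313)/(-3.52062) = 2.21504
h(2.21504) = -0.00228
u4 = 2.21504 − (-0.00228)·(2.21504 − 2.21415) / (-0.00228 − (-0.03652)) = 2.21504 − (0.00000)/(0.03423) = 2.21510

2.215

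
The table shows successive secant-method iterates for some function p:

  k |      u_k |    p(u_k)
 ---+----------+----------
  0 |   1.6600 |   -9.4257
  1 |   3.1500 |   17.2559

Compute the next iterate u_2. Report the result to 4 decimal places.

u_2 = 3.1500 − 17.2559·(3.1500 − 1.6600) / (17.2559 − (-9.4257))
   = 3.1500 − (25.711291)/(26.681600) = 2.186366

2.1864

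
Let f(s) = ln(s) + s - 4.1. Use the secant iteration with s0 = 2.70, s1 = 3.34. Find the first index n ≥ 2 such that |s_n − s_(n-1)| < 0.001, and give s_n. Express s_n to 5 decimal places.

n = 4, s_n = 3.00104

f(2.70) = -0.4067482, f(3.34) = 0.4459708
s2 = 3.3400000 − 0.4459708·(0.6400000)/(0.8527190) = 3.0052809;  |Δ| = 0.3347191
f(3.0052809) = 0.0056520
s3 = 3.0052809 − 0.0056520·(-0.3347191)/(-0.4403188) = 3.0009844;  |Δ| = 0.0042965
f(3.0009844) = -0.0000752
s4 = 3.0009844 − (-0.0000752)·(-0.0042965)/(-0.0057272) = 3.0010408;  |Δ| = 0.0000564
|s4 − s3| = 0.0000564 < 0.001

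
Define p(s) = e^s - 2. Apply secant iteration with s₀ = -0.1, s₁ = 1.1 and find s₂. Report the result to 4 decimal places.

p(-0.1) = -1.095163, p(1.1) = 1.004166
s₂ = 1.100000 − 1.004166·(1.100000 − (-0.100000)) / (1.004166 − (-1.095163)) = 1.100000 − (1.204999)/(2.099329) = 0.526007

0.5260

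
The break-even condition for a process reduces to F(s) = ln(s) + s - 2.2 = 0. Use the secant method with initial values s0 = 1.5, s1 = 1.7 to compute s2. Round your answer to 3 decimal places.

1.681

F(1.5) = -0.29453, F(1.7) = 0.03063
s2 = 1.70000 − 0.03063·(1.70000 − 1.50000) / (0.03063 − (-0.29453)) = 1.70000 − (0.00613)/(0.32516) = 1.68116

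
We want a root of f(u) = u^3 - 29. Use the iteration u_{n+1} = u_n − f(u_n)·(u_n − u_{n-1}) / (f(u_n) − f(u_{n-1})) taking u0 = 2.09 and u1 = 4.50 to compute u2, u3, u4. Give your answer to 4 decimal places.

2.6740, 2.9246, 3.0940

f(2.09) = -19.870671, f(4.50) = 62.125000
u2 = 4.500000 − 62.125000·(4.500000 − 2.090000) / (62.125000 − (-19.870671)) = 4.500000 − (149.721250)/(81.995671) = 2.674035
f(2.674035) = -9.879418
u3 = 2.674035 − (-9.879418)·(2.674035 − 4.500000) / (-9.879418 − 62.125000) = 2.674035 − (18.039474)/(-72.004418) = 2.924568
f(2.924568) = -3.985894
u4 = 2.924568 − (-3.985894)·(2.924568 − 2.674035) / (-3.985894 − (-9.879418)) = 2.924568 − (-0.998598)/(5.893523) = 3.094007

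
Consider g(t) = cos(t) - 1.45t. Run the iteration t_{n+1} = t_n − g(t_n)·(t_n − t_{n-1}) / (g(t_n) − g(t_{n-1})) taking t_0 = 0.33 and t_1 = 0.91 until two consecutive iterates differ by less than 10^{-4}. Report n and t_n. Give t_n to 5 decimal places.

g(0.33) = 0.4675423, g(0.91) = -0.7057543
t_2 = 0.9100000 − (-0.7057543)·(0.5800000)/(-1.1732966) = 0.5611219;  |Δ| = 0.3488781
g(0.5611219) = 0.0330318
t_3 = 0.5611219 − 0.0330318·(-0.3488781)/(0.7387861) = 0.5767206;  |Δ| = 0.0155987
g(0.5767206) = 0.0020105
t_4 = 0.5767206 − 0.0020105·(0.0155987)/(-0.0310214) = 0.5777315;  |Δ| = 0.0010109
g(0.5777315) = -0.0000071
t_5 = 0.5777315 − (-0.0000071)·(0.0010109)/(-0.0020175) = 0.5777280;  |Δ| = 0.0000035
|t_5 − t_4| = 0.0000035 < 10^{-4}

n = 5, t_n = 0.57773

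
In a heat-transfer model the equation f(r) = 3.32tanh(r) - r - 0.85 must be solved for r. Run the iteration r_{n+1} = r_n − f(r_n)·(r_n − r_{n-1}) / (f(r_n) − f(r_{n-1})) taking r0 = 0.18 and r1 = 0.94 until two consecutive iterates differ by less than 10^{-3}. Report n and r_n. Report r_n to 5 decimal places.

n = 6, r_n = 0.39381

f(0.18) = -0.4387715, f(0.94) = 0.6509379
r2 = 0.9400000 − 0.6509379·(0.7600000)/(1.0897094) = 0.4860140;  |Δ| = 0.4539860
f(0.4860140) = 0.1614623
r3 = 0.4860140 − 0.1614623·(-0.4539860)/(-0.4894756) = 0.3362586;  |Δ| = 0.1497554
f(0.3362586) = -0.1101366
r4 = 0.3362586 − (-0.1101366)·(-0.1497554)/(-0.2715989) = 0.3969862;  |Δ| = 0.0607276
f(0.3969862) = 0.0058732
r5 = 0.3969862 − 0.0058732·(0.0607276)/(0.1160098) = 0.3939118;  |Δ| = 0.0030744
f(0.3939118) = 0.0001839
r6 = 0.3939118 − 0.0001839·(-0.0030744)/(-0.0056893) = 0.3938124;  |Δ| = 0.0000994
|r6 − r5| = 0.0000994 < 10^{-3}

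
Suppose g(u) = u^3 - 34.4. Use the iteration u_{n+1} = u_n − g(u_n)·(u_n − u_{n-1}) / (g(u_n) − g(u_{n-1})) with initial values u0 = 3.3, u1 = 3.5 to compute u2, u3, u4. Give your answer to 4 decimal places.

3.2557, 3.2525, 3.2523

g(3.3) = 1.537000, g(3.5) = 8.475000
u2 = 3.500000 − 8.475000·(3.500000 − 3.300000) / (8.475000 − 1.537000) = 3.500000 − (1.695000)/(6.938000) = 3.255693
g(3.255693) = 0.108847
u3 = 3.255693 − 0.108847·(3.255693 − 3.500000) / (0.108847 − 8.475000) = 3.255693 − (-0.026592)/(-8.366153) = 3.252515
g(3.252515) = 0.007873
u4 = 3.252515 − 0.007873·(3.252515 − 3.255693) / (0.007873 − 0.108847) = 3.252515 − (-0.000025)/(-0.100974) = 3.252267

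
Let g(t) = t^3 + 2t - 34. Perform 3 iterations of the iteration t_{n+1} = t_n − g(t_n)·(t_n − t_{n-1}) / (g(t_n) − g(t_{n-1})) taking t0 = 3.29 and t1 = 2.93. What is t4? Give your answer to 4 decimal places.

g(3.29) = 8.191289, g(2.93) = -2.986243
t2 = 2.930000 − (-2.986243)·(2.930000 − 3.290000) / (-2.986243 − 8.191289) = 2.930000 − (1.075047)/(-11.177532) = 3.026179
g(3.026179) = -0.234613
t3 = 3.026179 − (-0.234613)·(3.026179 − 2.930000) / (-0.234613 − (-2.986243)) = 3.026179 − (-0.022565)/(2.751630) = 3.034380
g(3.034380) = 0.007696
t4 = 3.034380 − 0.007696·(3.034380 − 3.026179) / (0.007696 − (-0.234613)) = 3.034380 − (0.000063)/(0.242309) = 3.034119

3.0341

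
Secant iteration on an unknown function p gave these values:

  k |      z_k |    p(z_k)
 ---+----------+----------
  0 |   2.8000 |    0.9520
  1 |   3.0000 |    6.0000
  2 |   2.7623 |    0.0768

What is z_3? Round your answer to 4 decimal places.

2.7592

z_3 = 2.7623 − 0.0768·(2.7623 − 3.0000) / (0.0768 − 6.0000)
   = 2.7623 − (-0.018255)/(-5.923200) = 2.759218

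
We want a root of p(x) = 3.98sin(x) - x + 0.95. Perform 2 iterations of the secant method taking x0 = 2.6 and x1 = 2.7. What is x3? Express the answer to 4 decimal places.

p(2.6) = 0.401695, p(2.7) = -0.049028
x2 = 2.700000 − (-0.049028)·(2.700000 − 2.600000) / (-0.049028 − 0.401695) = 2.700000 − (-0.004903)/(-0.450724) = 2.689122
p(2.689122) = 0.000888
x3 = 2.689122 − 0.000888·(2.689122 − 2.700000) / (0.000888 − (-0.049028)) = 2.689122 − (-0.000010)/(0.049916) = 2.689316

2.6893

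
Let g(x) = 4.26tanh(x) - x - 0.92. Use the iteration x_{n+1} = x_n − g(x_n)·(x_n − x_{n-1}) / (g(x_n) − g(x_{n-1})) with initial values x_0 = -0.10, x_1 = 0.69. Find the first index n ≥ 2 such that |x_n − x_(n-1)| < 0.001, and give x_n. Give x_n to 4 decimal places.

n = 5, x_n = 0.2928

g(-0.10) = -1.244586, g(0.69) = 0.937403
x_2 = 0.690000 − 0.937403·(0.790000)/(2.181989) = 0.350608;  |Δ| = 0.339392
g(0.350608) = 0.164650
x_3 = 0.350608 − 0.164650·(-0.339392)/(-0.772754) = 0.278295;  |Δ| = 0.072314
g(0.278295) = -0.042446
x_4 = 0.278295 − (-0.042446)·(-0.072314)/(-0.207095) = 0.293116;  |Δ| = 0.014821
g(0.293116) = 0.000985
x_5 = 0.293116 − 0.000985·(0.014821)/(0.043430) = 0.292780;  |Δ| = 0.000336
|x_5 − x_4| = 0.000336 < 0.001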